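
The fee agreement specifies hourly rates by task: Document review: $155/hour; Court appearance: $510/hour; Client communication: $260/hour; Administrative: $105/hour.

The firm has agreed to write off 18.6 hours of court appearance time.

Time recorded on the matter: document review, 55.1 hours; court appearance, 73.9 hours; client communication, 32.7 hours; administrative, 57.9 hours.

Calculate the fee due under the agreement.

$51,325.00

Document review: 55.1 × $155 = $8,540.50
Court appearance: 73.9 × $510 = $37,689.00
Client communication: 32.7 × $260 = $8,502.00
Administrative: 57.9 × $105 = $6,079.50
Subtotal: $60,811.00
Write-off: 18.6 × $510 = $9,486.00
Total: $60,811.00 − $9,486.00 = $51,325.00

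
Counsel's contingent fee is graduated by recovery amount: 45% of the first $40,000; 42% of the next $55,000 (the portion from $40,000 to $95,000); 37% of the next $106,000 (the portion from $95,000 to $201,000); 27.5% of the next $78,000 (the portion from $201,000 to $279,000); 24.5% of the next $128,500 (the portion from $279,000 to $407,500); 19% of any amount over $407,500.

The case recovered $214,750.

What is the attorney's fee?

First $40,000 at 45% = $18,000.00
Next $55,000 at 42% = $23,100.00
Next $106,000 at 37% = $39,220.00
Remaining $13,750 at 27.5% = $3,781.25
Fee: $18,000.00 + $23,100.00 + $39,220.00 + $3,781.25 = $84,101.25

$84,101.25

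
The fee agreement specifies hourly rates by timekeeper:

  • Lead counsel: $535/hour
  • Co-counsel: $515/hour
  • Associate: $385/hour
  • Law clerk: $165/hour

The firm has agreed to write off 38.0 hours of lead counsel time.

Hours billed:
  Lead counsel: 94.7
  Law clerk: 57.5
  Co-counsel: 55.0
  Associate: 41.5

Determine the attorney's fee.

Lead counsel: 94.7 × $535 = $50,664.50
Co-counsel: 55.0 × $515 = $28,325.00
Associate: 41.5 × $385 = $15,977.50
Law clerk: 57.5 × $165 = $9,487.50
Subtotal: $104,454.50
Write-off: 38.0 × $535 = $20,330.00
Total: $104,454.50 − $20,330.00 = $84,124.50

$84,124.50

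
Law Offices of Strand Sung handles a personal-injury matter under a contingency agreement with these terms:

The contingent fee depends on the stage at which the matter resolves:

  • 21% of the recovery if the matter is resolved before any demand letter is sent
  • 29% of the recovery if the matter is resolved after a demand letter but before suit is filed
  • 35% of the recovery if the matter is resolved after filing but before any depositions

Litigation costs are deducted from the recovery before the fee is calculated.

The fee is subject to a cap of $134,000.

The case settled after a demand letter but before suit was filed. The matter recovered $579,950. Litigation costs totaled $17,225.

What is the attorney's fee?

$134,000.00

Fee base (net of costs): $579,950 − $17,225 = $562,725
The matter settled after a demand letter but before suit was filed, so the 29% rate applies.
$562,725 × 29% = $163,190.25
$163,190.25 exceeds the $134,000 cap, so the fee is capped at $134,000.00.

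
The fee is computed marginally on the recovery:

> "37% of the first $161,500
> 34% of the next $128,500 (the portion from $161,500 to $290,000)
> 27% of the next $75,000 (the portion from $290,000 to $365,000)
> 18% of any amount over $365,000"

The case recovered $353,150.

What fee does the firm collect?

First $161,500 at 37% = $59,755.00
Next $128,500 at 34% = $43,690.00
Remaining $63,150 at 27% = $17,050.50
Fee: $59,755.00 + $43,690.00 + $17,050.50 = $120,495.50

$120,495.50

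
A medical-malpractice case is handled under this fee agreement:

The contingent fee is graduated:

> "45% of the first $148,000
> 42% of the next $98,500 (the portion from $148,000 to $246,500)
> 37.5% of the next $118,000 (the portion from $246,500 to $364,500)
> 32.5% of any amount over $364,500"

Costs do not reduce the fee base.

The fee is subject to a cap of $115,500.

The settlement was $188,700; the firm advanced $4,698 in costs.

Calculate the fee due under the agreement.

$83,694.00

Fee base is the gross recovery, $188,700; costs are reimbursed separately.
First $148,000 at 45% = $66,600.00
Remaining $40,700 at 42% = $17,094.00
Fee: $66,600.00 + $17,094.00 = $83,694.00
$83,694.00 is under the $115,500 cap.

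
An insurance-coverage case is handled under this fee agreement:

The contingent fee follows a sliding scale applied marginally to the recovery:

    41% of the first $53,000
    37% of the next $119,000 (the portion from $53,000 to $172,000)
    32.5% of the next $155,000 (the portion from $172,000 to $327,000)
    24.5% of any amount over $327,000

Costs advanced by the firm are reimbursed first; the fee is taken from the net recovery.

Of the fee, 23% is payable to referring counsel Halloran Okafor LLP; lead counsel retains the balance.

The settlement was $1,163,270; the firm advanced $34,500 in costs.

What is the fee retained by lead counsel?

$240,677.86

Fee base (net of costs): $1,163,270 − $34,500 = $1,128,770
First $53,000 at 41% = $21,730.00
Next $119,000 at 37% = $44,030.00
Next $155,000 at 32.5% = $50,375.00
Remaining $801,770 at 24.5% = $196,433.65
Fee: $21,730.00 + $44,030.00 + $50,375.00 + $196,433.65 = $312,568.65
Referral share: 23% of $312,568.65 = $71,890.79; lead counsel retains $312,568.65 − $71,890.79 = $240,677.86.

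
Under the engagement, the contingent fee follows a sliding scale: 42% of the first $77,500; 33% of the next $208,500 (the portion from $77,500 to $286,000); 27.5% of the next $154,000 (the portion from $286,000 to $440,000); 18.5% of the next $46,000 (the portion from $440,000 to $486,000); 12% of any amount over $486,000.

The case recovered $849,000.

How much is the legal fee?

$195,775.00

First $77,500 at 42% = $32,550.00
Next $208,500 at 33% = $68,805.00
Next $154,000 at 27.5% = $42,350.00
Next $46,000 at 18.5% = $8,510.00
Remaining $363,000 at 12% = $43,560.00
Fee: $32,550.00 + $68,805.00 + $42,350.00 + $8,510.00 + $43,560.00 = $195,775.00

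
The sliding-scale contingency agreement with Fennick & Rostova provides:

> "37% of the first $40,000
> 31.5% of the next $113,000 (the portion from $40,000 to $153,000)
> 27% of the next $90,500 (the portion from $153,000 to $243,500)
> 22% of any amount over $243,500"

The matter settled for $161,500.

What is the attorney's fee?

$52,690.00

First $40,000 at 37% = $14,800.00
Next $113,000 at 31.5% = $35,595.00
Remaining $8,500 at 27% = $2,295.00
Fee: $14,800.00 + $35,595.00 + $2,295.00 = $52,690.00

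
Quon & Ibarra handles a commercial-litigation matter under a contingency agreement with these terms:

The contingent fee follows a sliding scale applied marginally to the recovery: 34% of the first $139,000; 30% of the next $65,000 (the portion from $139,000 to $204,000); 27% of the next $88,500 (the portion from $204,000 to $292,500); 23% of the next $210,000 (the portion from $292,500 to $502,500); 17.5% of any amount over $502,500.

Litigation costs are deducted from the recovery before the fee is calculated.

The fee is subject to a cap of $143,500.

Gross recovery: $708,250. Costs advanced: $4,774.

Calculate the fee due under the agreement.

$143,500.00

Fee base (net of costs): $708,250 − $4,774 = $703,476
First $139,000 at 34% = $47,260.00
Next $65,000 at 30% = $19,500.00
Next $88,500 at 27% = $23,895.00
Next $210,000 at 23% = $48,300.00
Remaining $200,976 at 17.5% = $35,170.80
Fee: $47,260.00 + $19,500.00 + $23,895.00 + $48,300.00 + $35,170.80 = $174,125.80
$174,125.80 exceeds the $143,500 cap, so the fee is capped at $143,500.00.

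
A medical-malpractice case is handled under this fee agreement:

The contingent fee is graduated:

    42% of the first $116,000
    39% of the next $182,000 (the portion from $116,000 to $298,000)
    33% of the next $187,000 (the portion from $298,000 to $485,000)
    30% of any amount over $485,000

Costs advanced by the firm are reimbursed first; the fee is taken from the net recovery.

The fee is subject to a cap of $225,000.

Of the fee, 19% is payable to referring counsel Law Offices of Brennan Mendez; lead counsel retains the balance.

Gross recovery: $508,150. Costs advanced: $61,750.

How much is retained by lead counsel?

$136,624.32

Fee base (net of costs): $508,150 − $61,750 = $446,400
First $116,000 at 42% = $48,720.00
Next $182,000 at 39% = $70,980.00
Remaining $148,400 at 33% = $48,972.00
Fee: $48,720.00 + $70,980.00 + $48,972.00 = $168,672.00
$168,672.00 is under the $225,000 cap.
Referral share: 19% of $168,672.00 = $32,047.68; lead counsel retains $168,672.00 − $32,047.68 = $136,624.32.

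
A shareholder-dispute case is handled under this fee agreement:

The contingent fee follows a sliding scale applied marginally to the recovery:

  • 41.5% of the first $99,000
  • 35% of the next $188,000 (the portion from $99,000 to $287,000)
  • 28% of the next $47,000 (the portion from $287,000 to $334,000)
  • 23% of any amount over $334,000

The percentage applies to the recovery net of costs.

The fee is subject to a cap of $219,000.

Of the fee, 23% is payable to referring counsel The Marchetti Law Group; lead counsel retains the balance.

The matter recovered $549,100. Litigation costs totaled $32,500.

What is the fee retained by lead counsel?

$124,773.11

Fee base (net of costs): $549,100 − $32,500 = $516,600
First $99,000 at 41.5% = $41,085.00
Next $188,000 at 35% = $65,800.00
Next $47,000 at 28% = $13,160.00
Remaining $182,600 at 23% = $41,998.00
Fee: $41,085.00 + $65,800.00 + $13,160.00 + $41,998.00 = $162,043.00
$162,043.00 is under the $219,000 cap.
Referral share: 23% of $162,043.00 = $37,269.89; lead counsel retains $162,043.00 − $37,269.89 = $124,773.11.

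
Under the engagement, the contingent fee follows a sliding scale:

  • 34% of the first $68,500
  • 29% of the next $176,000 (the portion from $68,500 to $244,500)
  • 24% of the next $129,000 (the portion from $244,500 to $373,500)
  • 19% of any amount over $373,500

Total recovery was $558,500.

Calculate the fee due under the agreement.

$140,440.00

First $68,500 at 34% = $23,290.00
Next $176,000 at 29% = $51,040.00
Next $129,000 at 24% = $30,960.00
Remaining $185,000 at 19% = $35,150.00
Fee: $23,290.00 + $51,040.00 + $30,960.00 + $35,150.00 = $140,440.00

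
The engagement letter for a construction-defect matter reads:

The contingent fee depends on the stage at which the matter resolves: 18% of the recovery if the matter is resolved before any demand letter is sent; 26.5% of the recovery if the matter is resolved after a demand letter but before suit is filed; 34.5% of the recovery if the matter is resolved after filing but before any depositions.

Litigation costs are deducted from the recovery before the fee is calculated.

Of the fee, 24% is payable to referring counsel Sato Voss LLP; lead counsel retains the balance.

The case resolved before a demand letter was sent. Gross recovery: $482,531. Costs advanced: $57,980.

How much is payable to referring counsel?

$18,340.60

Fee base (net of costs): $482,531 − $57,980 = $424,551
The matter resolved before a demand letter was sent, so the 18% rate applies.
$424,551 × 18% = $76,419.18
Referral share: 24% of $76,419.18 = $18,340.60; lead counsel retains $76,419.18 − $18,340.60 = $58,078.58.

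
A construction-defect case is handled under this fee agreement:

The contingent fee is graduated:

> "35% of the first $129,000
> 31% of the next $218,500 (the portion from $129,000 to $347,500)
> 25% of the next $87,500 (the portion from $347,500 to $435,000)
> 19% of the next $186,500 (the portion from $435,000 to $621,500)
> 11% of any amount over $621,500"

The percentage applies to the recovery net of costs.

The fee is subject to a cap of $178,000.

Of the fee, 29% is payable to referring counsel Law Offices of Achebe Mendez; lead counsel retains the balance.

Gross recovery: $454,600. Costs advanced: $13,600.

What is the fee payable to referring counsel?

Fee base (net of costs): $454,600 − $13,600 = $441,000
First $129,000 at 35% = $45,150.00
Next $218,500 at 31% = $67,735.00
Next $87,500 at 25% = $21,875.00
Remaining $6,000 at 19% = $1,140.00
Fee: $45,150.00 + $67,735.00 + $21,875.00 + $1,140.00 = $135,900.00
$135,900.00 is under the $178,000 cap.
Referral share: 29% of $135,900.00 = $39,411.00; lead counsel retains $135,900.00 − $39,411.00 = $96,489.00.

$39,411.00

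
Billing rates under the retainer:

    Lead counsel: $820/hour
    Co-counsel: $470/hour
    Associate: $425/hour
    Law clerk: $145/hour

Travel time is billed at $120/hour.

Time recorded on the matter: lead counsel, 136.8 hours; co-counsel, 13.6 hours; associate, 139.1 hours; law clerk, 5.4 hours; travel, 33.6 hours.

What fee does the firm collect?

$182,500.50

Lead counsel: 136.8 × $820 = $112,176.00
Co-counsel: 13.6 × $470 = $6,392.00
Associate: 139.1 × $425 = $59,117.50
Law clerk: 5.4 × $145 = $783.00
Subtotal: $112,176.00 + $6,392.00 + $59,117.50 + $783.00 = $178,468.50
Travel: 33.6 × $120 = $4,032.00
Total: $178,468.50 + $4,032.00 = $182,500.50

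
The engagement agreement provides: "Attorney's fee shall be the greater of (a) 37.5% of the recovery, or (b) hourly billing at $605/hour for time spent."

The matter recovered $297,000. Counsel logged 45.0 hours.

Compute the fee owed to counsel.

(a) 37.5% of $297,000 = $111,375.00
(b) 45.0 × $605 = $27,225.00
The greater is (a): $111,375.00.

$111,375.00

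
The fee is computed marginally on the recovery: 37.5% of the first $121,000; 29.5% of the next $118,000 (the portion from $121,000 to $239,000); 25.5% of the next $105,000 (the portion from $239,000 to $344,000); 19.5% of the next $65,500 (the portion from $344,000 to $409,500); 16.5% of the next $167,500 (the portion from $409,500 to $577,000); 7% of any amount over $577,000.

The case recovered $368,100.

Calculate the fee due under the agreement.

First $121,000 at 37.5% = $45,375.00
Next $118,000 at 29.5% = $34,810.00
Next $105,000 at 25.5% = $26,775.00
Remaining $24,100 at 19.5% = $4,699.50
Fee: $45,375.00 + $34,810.00 + $26,775.00 + $4,699.50 = $111,659.50

$111,659.50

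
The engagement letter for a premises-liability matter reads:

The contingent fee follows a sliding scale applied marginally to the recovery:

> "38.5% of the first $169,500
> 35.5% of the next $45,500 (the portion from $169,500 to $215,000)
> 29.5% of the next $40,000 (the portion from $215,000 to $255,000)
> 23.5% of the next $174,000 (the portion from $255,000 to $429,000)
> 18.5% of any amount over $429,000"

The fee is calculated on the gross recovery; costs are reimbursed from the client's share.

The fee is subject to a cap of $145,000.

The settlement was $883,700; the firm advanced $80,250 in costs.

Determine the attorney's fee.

Fee base is the gross recovery, $883,700; costs are reimbursed separately.
First $169,500 at 38.5% = $65,257.50
Next $45,500 at 35.5% = $16,152.50
Next $40,000 at 29.5% = $11,800.00
Next $174,000 at 23.5% = $40,890.00
Remaining $454,700 at 18.5% = $84,119.50
Fee: $65,257.50 + $16,152.50 + $11,800.00 + $40,890.00 + $84,119.50 = $218,219.50
$218,219.50 exceeds the $145,000 cap, so the fee is capped at $145,000.00.

$145,000.00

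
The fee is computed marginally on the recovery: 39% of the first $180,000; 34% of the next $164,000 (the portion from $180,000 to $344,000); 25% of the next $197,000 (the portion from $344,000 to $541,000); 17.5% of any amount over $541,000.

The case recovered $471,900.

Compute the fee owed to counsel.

First $180,000 at 39% = $70,200.00
Next $164,000 at 34% = $55,760.00
Remaining $127,900 at 25% = $31,975.00
Fee: $70,200.00 + $55,760.00 + $31,975.00 = $157,935.00

$157,935.00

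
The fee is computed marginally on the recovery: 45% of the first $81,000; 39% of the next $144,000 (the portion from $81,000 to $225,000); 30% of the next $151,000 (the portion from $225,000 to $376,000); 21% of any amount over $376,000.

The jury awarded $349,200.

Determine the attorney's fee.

First $81,000 at 45% = $36,450.00
Next $144,000 at 39% = $56,160.00
Remaining $124,200 at 30% = $37,260.00
Fee: $36,450.00 + $56,160.00 + $37,260.00 = $129,870.00

$129,870.00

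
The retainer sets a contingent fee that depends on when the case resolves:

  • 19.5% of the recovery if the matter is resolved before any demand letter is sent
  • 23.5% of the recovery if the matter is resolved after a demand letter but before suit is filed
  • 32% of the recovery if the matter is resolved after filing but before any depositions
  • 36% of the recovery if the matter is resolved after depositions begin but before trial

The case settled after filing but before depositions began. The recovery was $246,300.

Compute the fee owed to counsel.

The matter settled after filing but before depositions began, so the 32% rate applies.
$246,300 × 32% = $78,816.00

$78,816.00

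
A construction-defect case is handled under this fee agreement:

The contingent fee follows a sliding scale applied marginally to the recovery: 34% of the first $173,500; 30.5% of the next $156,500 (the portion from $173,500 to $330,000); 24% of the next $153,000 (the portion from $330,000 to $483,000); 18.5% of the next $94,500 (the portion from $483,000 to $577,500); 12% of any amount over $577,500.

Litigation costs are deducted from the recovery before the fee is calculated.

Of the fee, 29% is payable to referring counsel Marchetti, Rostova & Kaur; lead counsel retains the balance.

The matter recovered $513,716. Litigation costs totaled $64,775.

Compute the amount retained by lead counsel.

$96,040.52

Fee base (net of costs): $513,716 − $64,775 = $448,941
First $173,500 at 34% = $58,990.00
Next $156,500 at 30.5% = $47,732.50
Remaining $118,941 at 24% = $28,545.84
Fee: $58,990.00 + $47,732.50 + $28,545.84 = $135,268.34
Referral share: 29% of $135,268.34 = $39,227.82; lead counsel retains $135,268.34 − $39,227.82 = $96,040.52.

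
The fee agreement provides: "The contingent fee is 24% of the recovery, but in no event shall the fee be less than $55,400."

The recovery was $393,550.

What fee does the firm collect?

$94,452.00

24% of $393,550 = $94,452.00
That exceeds the $55,400 minimum.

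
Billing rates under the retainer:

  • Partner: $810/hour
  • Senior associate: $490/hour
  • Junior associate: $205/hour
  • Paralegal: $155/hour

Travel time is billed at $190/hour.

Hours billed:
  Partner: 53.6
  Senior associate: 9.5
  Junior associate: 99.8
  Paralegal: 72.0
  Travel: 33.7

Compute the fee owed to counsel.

Partner: 53.6 × $810 = $43,416.00
Senior associate: 9.5 × $490 = $4,655.00
Junior associate: 99.8 × $205 = $20,459.00
Paralegal: 72.0 × $155 = $11,160.00
Subtotal: $43,416.00 + $4,655.00 + $20,459.00 + $11,160.00 = $79,690.00
Travel: 33.7 × $190 = $6,403.00
Total: $79,690.00 + $6,403.00 = $86,093.00

$86,093.00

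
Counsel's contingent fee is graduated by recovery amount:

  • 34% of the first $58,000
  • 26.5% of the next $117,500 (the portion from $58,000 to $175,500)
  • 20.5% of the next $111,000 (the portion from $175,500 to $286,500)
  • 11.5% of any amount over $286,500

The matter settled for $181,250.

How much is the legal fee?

$52,036.25

First $58,000 at 34% = $19,720.00
Next $117,500 at 26.5% = $31,137.50
Remaining $5,750 at 20.5% = $1,178.75
Fee: $19,720.00 + $31,137.50 + $1,178.75 = $52,036.25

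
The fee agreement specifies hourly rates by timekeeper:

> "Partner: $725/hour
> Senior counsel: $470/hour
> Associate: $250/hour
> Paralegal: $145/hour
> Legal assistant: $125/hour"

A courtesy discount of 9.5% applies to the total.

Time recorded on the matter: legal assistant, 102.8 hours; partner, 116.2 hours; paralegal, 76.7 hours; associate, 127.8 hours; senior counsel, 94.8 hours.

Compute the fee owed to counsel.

Partner: 116.2 × $725 = $84,245.00
Senior counsel: 94.8 × $470 = $44,556.00
Associate: 127.8 × $250 = $31,950.00
Paralegal: 76.7 × $145 = $11,121.50
Legal assistant: 102.8 × $125 = $12,850.00
Subtotal: $184,722.50
Less 9.5% discount: −$17,548.64
Total: $184,722.50 − $17,548.64 = $167,173.86

$167,173.86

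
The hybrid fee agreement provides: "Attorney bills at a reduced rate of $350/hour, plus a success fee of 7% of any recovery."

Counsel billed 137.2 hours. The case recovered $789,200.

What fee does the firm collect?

$103,264.00

Hourly: 137.2 × $350 = $48,020.00
Success fee: 7% of $789,200 = $55,244.00
Total: $48,020.00 + $55,244.00 = $103,264.00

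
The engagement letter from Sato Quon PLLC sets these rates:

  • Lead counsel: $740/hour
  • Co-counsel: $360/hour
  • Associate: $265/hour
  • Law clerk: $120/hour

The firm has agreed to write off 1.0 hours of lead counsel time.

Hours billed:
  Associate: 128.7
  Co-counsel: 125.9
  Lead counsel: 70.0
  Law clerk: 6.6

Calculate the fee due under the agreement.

Lead counsel: 70.0 × $740 = $51,800.00
Co-counsel: 125.9 × $360 = $45,324.00
Associate: 128.7 × $265 = $34,105.50
Law clerk: 6.6 × $120 = $792.00
Subtotal: $132,021.50
Write-off: 1.0 × $740 = $740.00
Total: $132,021.50 − $740.00 = $131,281.50

$131,281.50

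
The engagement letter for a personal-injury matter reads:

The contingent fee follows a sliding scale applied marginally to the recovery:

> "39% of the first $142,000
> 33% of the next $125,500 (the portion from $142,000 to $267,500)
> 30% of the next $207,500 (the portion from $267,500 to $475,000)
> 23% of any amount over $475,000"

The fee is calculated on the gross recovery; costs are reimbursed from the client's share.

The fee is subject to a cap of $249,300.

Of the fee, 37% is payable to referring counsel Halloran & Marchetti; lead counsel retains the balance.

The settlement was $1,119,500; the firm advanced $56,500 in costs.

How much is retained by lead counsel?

Fee base is the gross recovery, $1,119,500; costs are reimbursed separately.
First $142,000 at 39% = $55,380.00
Next $125,500 at 33% = $41,415.00
Next $207,500 at 30% = $62,250.00
Remaining $644,500 at 23% = $148,235.00
Fee: $55,380.00 + $41,415.00 + $62,250.00 + $148,235.00 = $307,280.00
$307,280.00 exceeds the $249,300 cap, so the fee is capped at $249,300.00.
Referral share: 37% of $249,300.00 = $92,241.00; lead counsel retains $249,300.00 − $92,241.00 = $157,059.00.

$157,059.00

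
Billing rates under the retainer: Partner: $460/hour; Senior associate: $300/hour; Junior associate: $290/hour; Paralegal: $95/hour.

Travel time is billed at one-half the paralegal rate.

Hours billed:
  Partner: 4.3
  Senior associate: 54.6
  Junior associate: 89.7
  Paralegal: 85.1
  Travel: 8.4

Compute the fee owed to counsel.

$52,854.50

Partner: 4.3 × $460 = $1,978.00
Senior associate: 54.6 × $300 = $16,380.00
Junior associate: 89.7 × $290 = $26,013.00
Paralegal: 85.1 × $95 = $8,084.50
Subtotal: $1,978.00 + $16,380.00 + $26,013.00 + $8,084.50 = $52,455.50
Travel: 8.4 × ($95 ÷ 2) = 8.4 × $47.50 = $399.00
Total: $52,455.50 + $399.00 = $52,854.50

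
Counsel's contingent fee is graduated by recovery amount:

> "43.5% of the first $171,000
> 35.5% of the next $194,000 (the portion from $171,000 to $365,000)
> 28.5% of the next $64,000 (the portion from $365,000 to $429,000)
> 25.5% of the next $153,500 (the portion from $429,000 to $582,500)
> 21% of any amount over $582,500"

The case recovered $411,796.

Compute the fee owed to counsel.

First $171,000 at 43.5% = $74,385.00
Next $194,000 at 35.5% = $68,870.00
Remaining $46,796 at 28.5% = $13,336.86
Fee: $74,385.00 + $68,870.00 + $13,336.86 = $156,591.86

$156,591.86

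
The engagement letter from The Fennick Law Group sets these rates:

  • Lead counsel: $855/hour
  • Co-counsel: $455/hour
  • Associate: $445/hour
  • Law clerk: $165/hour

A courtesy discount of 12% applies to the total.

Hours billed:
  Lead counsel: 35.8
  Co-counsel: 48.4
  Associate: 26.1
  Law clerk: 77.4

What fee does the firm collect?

$67,774.52

Lead counsel: 35.8 × $855 = $30,609.00
Co-counsel: 48.4 × $455 = $22,022.00
Associate: 26.1 × $445 = $11,614.50
Law clerk: 77.4 × $165 = $12,771.00
Subtotal: $77,016.50
Less 12% discount: −$9,241.98
Total: $77,016.50 − $9,241.98 = $67,774.52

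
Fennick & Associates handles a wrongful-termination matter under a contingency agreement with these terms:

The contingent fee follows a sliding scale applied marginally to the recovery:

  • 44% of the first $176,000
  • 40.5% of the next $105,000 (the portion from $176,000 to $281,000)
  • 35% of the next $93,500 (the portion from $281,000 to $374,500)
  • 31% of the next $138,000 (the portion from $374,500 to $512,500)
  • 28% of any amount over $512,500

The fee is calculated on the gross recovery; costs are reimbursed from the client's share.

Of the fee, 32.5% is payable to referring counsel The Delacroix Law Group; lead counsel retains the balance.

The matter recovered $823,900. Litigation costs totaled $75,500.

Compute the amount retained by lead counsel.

Fee base is the gross recovery, $823,900; costs are reimbursed separately.
First $176,000 at 44% = $77,440.00
Next $105,000 at 40.5% = $42,525.00
Next $93,500 at 35% = $32,725.00
Next $138,000 at 31% = $42,780.00
Remaining $311,400 at 28% = $87,192.00
Fee: $77,440.00 + $42,525.00 + $32,725.00 + $42,780.00 + $87,192.00 = $282,662.00
Referral share: 32.5% of $282,662.00 = $91,865.15; lead counsel retains $282,662.00 − $91,865.15 = $190,796.85.

$190,796.85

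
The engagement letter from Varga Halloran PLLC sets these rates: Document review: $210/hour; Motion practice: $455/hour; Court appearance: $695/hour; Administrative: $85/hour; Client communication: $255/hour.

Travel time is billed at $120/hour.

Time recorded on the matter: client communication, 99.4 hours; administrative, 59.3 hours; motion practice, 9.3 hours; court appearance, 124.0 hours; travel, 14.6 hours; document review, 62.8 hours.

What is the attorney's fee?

$135,739.00

Document review: 62.8 × $210 = $13,188.00
Motion practice: 9.3 × $455 = $4,231.50
Court appearance: 124.0 × $695 = $86,180.00
Administrative: 59.3 × $85 = $5,040.50
Client communication: 99.4 × $255 = $25,347.00
Subtotal: $13,188.00 + $4,231.50 + $86,180.00 + $5,040.50 + $25,347.00 = $133,987.00
Travel: 14.6 × $120 = $1,752.00
Total: $133,987.00 + $1,752.00 = $135,739.00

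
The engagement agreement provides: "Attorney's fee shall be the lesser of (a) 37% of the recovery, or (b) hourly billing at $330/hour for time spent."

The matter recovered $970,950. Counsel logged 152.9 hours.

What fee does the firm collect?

$50,457.00

(a) 37% of $970,950 = $359,251.50
(b) 152.9 × $330 = $50,457.00
The lesser is (b): $50,457.00.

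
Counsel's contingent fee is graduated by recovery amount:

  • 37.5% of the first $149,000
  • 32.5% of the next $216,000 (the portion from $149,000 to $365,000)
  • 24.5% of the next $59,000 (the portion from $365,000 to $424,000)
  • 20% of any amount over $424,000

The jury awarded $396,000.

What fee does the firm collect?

$133,670.00

First $149,000 at 37.5% = $55,875.00
Next $216,000 at 32.5% = $70,200.00
Remaining $31,000 at 24.5% = $7,595.00
Fee: $55,875.00 + $70,200.00 + $7,595.00 = $133,670.00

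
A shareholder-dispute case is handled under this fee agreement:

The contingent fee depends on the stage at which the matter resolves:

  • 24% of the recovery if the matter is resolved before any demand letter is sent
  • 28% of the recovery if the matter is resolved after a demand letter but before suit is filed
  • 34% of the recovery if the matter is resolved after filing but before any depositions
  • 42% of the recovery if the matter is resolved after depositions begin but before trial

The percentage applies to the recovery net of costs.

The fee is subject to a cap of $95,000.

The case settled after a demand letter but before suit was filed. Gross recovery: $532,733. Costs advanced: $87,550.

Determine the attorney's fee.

Fee base (net of costs): $532,733 − $87,550 = $445,183
The matter settled after a demand letter but before suit was filed, so the 28% rate applies.
$445,183 × 28% = $124,651.24
$124,651.24 exceeds the $95,000 cap, so the fee is capped at $95,000.00.

$95,000.00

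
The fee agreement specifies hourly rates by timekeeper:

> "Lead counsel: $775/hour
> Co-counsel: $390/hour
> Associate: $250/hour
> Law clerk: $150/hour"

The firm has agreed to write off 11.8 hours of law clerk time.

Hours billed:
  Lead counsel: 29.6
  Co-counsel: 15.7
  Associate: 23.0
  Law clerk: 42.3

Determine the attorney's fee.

Lead counsel: 29.6 × $775 = $22,940.00
Co-counsel: 15.7 × $390 = $6,123.00
Associate: 23.0 × $250 = $5,750.00
Law clerk: 42.3 × $150 = $6,345.00
Subtotal: $41,158.00
Write-off: 11.8 × $150 = $1,770.00
Total: $41,158.00 − $1,770.00 = $39,388.00

$39,388.00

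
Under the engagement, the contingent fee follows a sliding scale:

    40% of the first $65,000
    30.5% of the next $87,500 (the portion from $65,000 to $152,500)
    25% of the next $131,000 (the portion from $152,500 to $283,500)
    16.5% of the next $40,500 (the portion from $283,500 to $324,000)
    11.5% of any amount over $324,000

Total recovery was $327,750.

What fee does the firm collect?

$92,551.25

First $65,000 at 40% = $26,000.00
Next $87,500 at 30.5% = $26,687.50
Next $131,000 at 25% = $32,750.00
Next $40,500 at 16.5% = $6,682.50
Remaining $3,750 at 11.5% = $431.25
Fee: $26,000.00 + $26,687.50 + $32,750.00 + $6,682.50 + $431.25 = $92,551.25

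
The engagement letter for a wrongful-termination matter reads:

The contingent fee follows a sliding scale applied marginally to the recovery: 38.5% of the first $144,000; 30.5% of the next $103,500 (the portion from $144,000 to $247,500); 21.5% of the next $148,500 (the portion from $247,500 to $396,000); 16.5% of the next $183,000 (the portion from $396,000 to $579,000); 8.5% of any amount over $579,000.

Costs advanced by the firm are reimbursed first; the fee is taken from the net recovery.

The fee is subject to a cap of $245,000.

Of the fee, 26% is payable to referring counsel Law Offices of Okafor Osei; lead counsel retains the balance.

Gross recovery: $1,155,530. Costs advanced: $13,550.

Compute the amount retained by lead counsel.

$145,767.64

Fee base (net of costs): $1,155,530 − $13,550 = $1,141,980
First $144,000 at 38.5% = $55,440.00
Next $103,500 at 30.5% = $31,567.50
Next $148,500 at 21.5% = $31,927.50
Next $183,000 at 16.5% = $30,195.00
Remaining $562,980 at 8.5% = $47,853.30
Fee: $55,440.00 + $31,567.50 + $31,927.50 + $30,195.00 + $47,853.30 = $196,983.30
$196,983.30 is under the $245,000 cap.
Referral share: 26% of $196,983.30 = $51,215.66; lead counsel retains $196,983.30 − $51,215.66 = $145,767.64.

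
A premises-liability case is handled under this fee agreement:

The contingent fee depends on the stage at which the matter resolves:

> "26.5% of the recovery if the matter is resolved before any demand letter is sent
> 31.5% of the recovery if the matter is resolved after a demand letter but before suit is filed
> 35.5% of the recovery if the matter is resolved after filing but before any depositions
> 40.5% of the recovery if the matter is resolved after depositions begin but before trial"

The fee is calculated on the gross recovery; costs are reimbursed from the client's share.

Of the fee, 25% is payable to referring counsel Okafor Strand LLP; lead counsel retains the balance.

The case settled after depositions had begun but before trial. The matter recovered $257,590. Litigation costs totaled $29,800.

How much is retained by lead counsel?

$78,242.96

Fee base is the gross recovery, $257,590; costs are reimbursed separately.
The matter settled after depositions had begun but before trial, so the 40.5% rate applies.
$257,590 × 40.5% = $104,323.95
Referral share: 25% of $104,323.95 = $26,080.99; lead counsel retains $104,323.95 − $26,080.99 = $78,242.96.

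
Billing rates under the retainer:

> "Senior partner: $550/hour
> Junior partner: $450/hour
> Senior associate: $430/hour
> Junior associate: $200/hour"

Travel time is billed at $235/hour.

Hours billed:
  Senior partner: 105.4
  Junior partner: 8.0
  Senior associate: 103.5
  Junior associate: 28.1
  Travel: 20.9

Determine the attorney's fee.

$116,606.50

Senior partner: 105.4 × $550 = $57,970.00
Junior partner: 8.0 × $450 = $3,600.00
Senior associate: 103.5 × $430 = $44,505.00
Junior associate: 28.1 × $200 = $5,620.00
Subtotal: $57,970.00 + $3,600.00 + $44,505.00 + $5,620.00 = $111,695.00
Travel: 20.9 × $235 = $4,911.50
Total: $111,695.00 + $4,911.50 = $116,606.50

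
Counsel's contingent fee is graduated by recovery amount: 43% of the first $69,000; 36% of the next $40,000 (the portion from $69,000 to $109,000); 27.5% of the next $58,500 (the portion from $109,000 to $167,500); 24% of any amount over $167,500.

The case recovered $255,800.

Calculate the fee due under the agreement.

$81,349.50

First $69,000 at 43% = $29,670.00
Next $40,000 at 36% = $14,400.00
Next $58,500 at 27.5% = $16,087.50
Remaining $88,300 at 24% = $21,192.00
Fee: $29,670.00 + $14,400.00 + $16,087.50 + $21,192.00 = $81,349.50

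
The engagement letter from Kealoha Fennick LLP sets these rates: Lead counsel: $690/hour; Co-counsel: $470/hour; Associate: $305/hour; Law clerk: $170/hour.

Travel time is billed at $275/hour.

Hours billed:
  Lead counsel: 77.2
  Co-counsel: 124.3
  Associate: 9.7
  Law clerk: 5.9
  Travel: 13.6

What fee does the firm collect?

Lead counsel: 77.2 × $690 = $53,268.00
Co-counsel: 124.3 × $470 = $58,421.00
Associate: 9.7 × $305 = $2,958.50
Law clerk: 5.9 × $170 = $1,003.00
Subtotal: $53,268.00 + $58,421.00 + $2,958.50 + $1,003.00 = $115,650.50
Travel: 13.6 × $275 = $3,740.00
Total: $115,650.50 + $3,740.00 = $119,390.50

$119,390.50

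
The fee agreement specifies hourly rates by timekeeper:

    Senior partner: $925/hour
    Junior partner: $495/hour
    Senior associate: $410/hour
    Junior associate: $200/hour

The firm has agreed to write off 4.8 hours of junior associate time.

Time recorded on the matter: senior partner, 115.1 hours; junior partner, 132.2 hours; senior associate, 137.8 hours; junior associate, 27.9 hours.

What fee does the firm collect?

$233,024.50

Senior partner: 115.1 × $925 = $106,467.50
Junior partner: 132.2 × $495 = $65,439.00
Senior associate: 137.8 × $410 = $56,498.00
Junior associate: 27.9 × $200 = $5,580.00
Subtotal: $233,984.50
Write-off: 4.8 × $200 = $960.00
Total: $233,984.50 − $960.00 = $233,024.50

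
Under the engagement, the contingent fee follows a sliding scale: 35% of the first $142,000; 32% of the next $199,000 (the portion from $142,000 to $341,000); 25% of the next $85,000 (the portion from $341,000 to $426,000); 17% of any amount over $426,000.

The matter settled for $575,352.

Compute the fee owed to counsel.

First $142,000 at 35% = $49,700.00
Next $199,000 at 32% = $63,680.00
Next $85,000 at 25% = $21,250.00
Remaining $149,352 at 17% = $25,389.84
Fee: $49,700.00 + $63,680.00 + $21,250.00 + $25,389.84 = $160,019.84

$160,019.84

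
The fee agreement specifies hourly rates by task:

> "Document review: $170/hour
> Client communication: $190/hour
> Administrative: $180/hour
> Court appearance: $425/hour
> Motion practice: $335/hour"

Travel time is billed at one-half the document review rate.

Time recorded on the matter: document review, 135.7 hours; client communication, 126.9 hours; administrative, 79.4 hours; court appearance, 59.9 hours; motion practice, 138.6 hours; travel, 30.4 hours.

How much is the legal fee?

$135,944.50

Document review: 135.7 × $170 = $23,069.00
Client communication: 126.9 × $190 = $24,111.00
Administrative: 79.4 × $180 = $14,292.00
Court appearance: 59.9 × $425 = $25,457.50
Motion practice: 138.6 × $335 = $46,431.00
Subtotal: $23,069.00 + $24,111.00 + $14,292.00 + $25,457.50 + $46,431.00 = $133,360.50
Travel: 30.4 × ($170 ÷ 2) = 30.4 × $85.00 = $2,584.00
Total: $133,360.50 + $2,584.00 = $135,944.50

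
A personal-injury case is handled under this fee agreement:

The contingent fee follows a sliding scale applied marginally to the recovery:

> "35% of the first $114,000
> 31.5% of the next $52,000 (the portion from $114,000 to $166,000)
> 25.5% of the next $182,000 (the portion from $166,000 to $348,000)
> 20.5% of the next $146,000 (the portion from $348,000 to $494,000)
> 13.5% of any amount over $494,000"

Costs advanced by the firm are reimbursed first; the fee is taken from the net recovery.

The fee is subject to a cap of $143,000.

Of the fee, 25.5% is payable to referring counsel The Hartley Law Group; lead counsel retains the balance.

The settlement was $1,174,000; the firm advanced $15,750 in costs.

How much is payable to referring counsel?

$36,465.00

Fee base (net of costs): $1,174,000 − $15,750 = $1,158,250
First $114,000 at 35% = $39,900.00
Next $52,000 at 31.5% = $16,380.00
Next $182,000 at 25.5% = $46,410.00
Next $146,000 at 20.5% = $29,930.00
Remaining $664,250 at 13.5% = $89,673.75
Fee: $39,900.00 + $16,380.00 + $46,410.00 + $29,930.00 + $89,673.75 = $222,293.75
$222,293.75 exceeds the $143,000 cap, so the fee is capped at $143,000.00.
Referral share: 25.5% of $143,000.00 = $36,465.00; lead counsel retains $143,000.00 − $36,465.00 = $106,535.00.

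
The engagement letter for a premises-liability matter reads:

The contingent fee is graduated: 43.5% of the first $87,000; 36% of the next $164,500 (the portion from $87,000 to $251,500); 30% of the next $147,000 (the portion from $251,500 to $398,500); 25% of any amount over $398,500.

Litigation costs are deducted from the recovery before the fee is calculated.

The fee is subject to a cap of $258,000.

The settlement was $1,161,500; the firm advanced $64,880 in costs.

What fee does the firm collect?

Fee base (net of costs): $1,161,500 − $64,880 = $1,096,620
First $87,000 at 43.5% = $37,845.00
Next $164,500 at 36% = $59,220.00
Next $147,000 at 30% = $44,100.00
Remaining $698,120 at 25% = $174,530.00
Fee: $37,845.00 + $59,220.00 + $44,100.00 + $174,530.00 = $315,695.00
$315,695.00 exceeds the $258,000 cap, so the fee is capped at $258,000.00.

$258,000.00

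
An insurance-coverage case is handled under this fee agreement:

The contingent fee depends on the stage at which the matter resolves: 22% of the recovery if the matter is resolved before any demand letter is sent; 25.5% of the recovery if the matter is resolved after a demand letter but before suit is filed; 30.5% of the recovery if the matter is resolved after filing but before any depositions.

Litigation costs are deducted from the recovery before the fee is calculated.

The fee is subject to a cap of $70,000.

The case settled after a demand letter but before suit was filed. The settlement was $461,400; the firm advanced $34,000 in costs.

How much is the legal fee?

Fee base (net of costs): $461,400 − $34,000 = $427,400
The matter settled after a demand letter but before suit was filed, so the 25.5% rate applies.
$427,400 × 25.5% = $108,987.00
$108,987.00 exceeds the $70,000 cap, so the fee is capped at $70,000.00.

$70,000.00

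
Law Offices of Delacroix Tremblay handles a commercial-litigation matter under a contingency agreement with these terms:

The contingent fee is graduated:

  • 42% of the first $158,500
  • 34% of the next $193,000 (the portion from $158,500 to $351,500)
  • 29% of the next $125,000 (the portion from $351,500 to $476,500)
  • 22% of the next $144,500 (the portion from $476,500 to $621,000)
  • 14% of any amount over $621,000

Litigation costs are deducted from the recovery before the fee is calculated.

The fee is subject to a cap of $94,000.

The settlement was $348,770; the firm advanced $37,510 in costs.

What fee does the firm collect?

Fee base (net of costs): $348,770 − $37,510 = $311,260
First $158,500 at 42% = $66,570.00
Remaining $152,760 at 34% = $51,938.40
Fee: $66,570.00 + $51,938.40 = $118,508.40
$118,508.40 exceeds the $94,000 cap, so the fee is capped at $94,000.00.

$94,000.00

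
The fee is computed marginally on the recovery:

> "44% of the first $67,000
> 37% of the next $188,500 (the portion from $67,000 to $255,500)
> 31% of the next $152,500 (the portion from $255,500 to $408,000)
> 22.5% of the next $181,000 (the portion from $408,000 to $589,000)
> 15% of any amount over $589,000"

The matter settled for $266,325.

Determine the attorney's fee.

$102,580.75

First $67,000 at 44% = $29,480.00
Next $188,500 at 37% = $69,745.00
Remaining $10,825 at 31% = $3,355.75
Fee: $29,480.00 + $69,745.00 + $3,355.75 = $102,580.75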